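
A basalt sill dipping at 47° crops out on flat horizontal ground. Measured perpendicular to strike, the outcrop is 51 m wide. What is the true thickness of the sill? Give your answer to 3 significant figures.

37.3 m

True thickness t = w · sin(dip) = 51 × sin 47°
t = 51 × 0.7314 = 37.299 m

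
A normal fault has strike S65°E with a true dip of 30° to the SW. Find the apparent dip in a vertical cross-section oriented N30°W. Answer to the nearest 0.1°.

The section lies 35° from the strike.
tan(apparent dip) = tan 30° · sin 35° = 0.3312
apparent dip = arctan 0.3312 = 18.32°

18.3°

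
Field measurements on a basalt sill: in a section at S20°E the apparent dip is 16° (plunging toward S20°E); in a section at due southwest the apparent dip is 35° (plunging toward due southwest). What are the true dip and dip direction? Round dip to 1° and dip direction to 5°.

The two traces are lines in the plane: v₁ = (sin 160°·cos 16°, cos 160°·cos 16°, −sin 16°), v₂ = (sin 225°·cos 35°, cos 225°·cos 35°, −sin 35°).
n = v₁ × v₂ = (-0.358, -0.348, 0.714) (taken with n_z > 0).
Dip δ = arctan(|n_h|/n_z) = arctan(0.500/0.714) = 35.0°.
The horizontal component of n points toward azimuth atan2(n_x, n_y) = 226°, the dip direction.

true dip 35°, dip direction 225°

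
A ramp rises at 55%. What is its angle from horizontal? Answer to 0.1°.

tan θ = 55/100 = 0.5500
θ = arctan(0.5500) = 28.81°

28.8°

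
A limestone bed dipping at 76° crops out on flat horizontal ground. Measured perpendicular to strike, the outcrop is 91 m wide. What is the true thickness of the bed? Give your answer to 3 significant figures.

88.3 m

True thickness t = w · sin(dip) = 91 × sin 76°
t = 91 × 0.9703 = 88.297 m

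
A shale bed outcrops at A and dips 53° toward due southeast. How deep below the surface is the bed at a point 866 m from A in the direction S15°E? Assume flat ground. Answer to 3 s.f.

The hole lies 30° from the dip direction, so the down-dip offset is 866 × cos 30° = 749.98 m.
Depth = down-dip offset × tan(dip) = 749.98 × tan 53° = 749.98 × 1.3270
Depth = 995.25 m

995 m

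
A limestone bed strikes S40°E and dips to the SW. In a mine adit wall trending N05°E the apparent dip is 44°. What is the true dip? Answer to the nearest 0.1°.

β = acute angle between strike S40°E and section N05°E = 45°.
tan(true dip) = tan 44° / sin 45° = 1.3657
δ = arctan(1.3657) = 53.79°

53.8°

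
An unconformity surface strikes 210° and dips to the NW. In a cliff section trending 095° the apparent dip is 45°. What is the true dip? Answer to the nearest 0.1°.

47.8°

β = acute angle between strike 210° and section 095° = 65°.
tan(true dip) = tan 45° / sin 65° = 1.1034
true dip = arctan 1.1034 = 47.81°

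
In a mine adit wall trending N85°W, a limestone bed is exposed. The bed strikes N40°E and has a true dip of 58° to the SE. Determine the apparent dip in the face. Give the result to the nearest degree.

53°

Angle between strike (N40°E) and section (N85°W): β = 55°.
tan(apparent dip) = tan 58° · sin 55° = 1.3109
α = arctan(1.3109) = 52.66°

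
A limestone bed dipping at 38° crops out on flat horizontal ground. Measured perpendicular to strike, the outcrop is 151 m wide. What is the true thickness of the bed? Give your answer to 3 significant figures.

93.0 m

True thickness t = w · sin(dip) = 151 × sin 38°
t = 151 × 0.6157 = 92.965 m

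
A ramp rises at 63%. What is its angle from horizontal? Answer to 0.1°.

tan θ = 63/100 = 0.6300
θ = arctan(0.6300) = 32.21°

32.2°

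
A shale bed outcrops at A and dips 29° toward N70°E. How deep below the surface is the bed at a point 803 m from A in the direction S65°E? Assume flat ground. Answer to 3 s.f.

The hole lies 45° from the dip direction, so the down-dip offset is 803 × cos 45° = 567.81 m.
Depth = down-dip offset × tan(dip) = 567.81 × tan 29° = 567.81 × 0.5543
Depth = 314.74 m

315 m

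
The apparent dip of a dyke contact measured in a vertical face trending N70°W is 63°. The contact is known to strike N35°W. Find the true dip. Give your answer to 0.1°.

73.7°

β = acute angle between strike N35°W and section N70°W = 35°.
tan δ = tan α / sin β = tan 63° / sin 35° = 1.9626 / 0.5736 = 3.4217
true dip = arctan 3.4217 = 73.71°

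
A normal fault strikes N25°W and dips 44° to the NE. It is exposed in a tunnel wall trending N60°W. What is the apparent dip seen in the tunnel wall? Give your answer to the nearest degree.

29°

The section lies 35° from the strike.
tan(apparent dip) = tan 44° · sin 35° = 0.5539
apparent dip = arctan 0.5539 = 28.98°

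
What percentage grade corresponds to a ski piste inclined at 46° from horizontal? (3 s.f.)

104%

grade % = 100 × tan 46° = 100 × 1.0355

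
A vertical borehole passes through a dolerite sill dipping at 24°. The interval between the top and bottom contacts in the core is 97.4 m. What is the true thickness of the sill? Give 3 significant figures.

True thickness t = h · cos(dip) = 97.4 × cos 24°
t = 97.4 × 0.9135 = 88.979 m

89.0 m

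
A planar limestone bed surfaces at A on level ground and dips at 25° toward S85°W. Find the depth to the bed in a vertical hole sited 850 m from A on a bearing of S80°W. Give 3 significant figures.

The hole lies 5° from the dip direction, so the down-dip offset is 850 × cos 5° = 846.77 m.
Depth = down-dip offset × tan(dip) = 846.77 × tan 25° = 846.77 × 0.4663
Depth = 394.85 m

395 m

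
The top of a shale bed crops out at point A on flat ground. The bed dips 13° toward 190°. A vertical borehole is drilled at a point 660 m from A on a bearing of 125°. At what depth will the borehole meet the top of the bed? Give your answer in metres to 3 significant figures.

64.4 m

The hole lies 65° from the dip direction, so the down-dip offset is 660 × cos 65° = 278.93 m.
Depth = down-dip offset × tan(dip) = 278.93 × tan 13° = 278.93 × 0.2309
Depth = 64.40 m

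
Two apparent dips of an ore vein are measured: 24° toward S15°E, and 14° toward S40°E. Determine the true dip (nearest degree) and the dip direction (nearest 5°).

Each apparent-dip line lies in the plane. As unit vectors (x east, y north, z up), v₁ plunges 24°→S15°E and v₂ plunges 14°→S40°E.
The plane normal is n = v₁ × v₂ ∝ (-0.089, -0.196, 0.375).
tan δ = √(n_x²+n_y²)/n_z = 0.216/0.375, so δ = 29.9°.
The horizontal component of n points toward azimuth atan2(n_x, n_y) = 204°, the dip direction.

true dip 30°, dip direction 205°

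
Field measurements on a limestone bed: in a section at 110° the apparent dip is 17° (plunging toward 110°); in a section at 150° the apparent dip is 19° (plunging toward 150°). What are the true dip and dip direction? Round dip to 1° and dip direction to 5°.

The two traces are lines in the plane: v₁ = (sin 110°·cos 17°, cos 110°·cos 17°, −sin 17°), v₂ = (sin 150°·cos 19°, cos 150°·cos 19°, −sin 19°).
The plane normal is n = v₁ × v₂ ∝ (0.133, -0.154, 0.581).
True dip = arccos(n_z / |n|) = arccos(0.9437) = 19.3°.
Dip direction = atan2(0.133, -0.154) = 139° (azimuth of n's horizontal projection).

true dip 19°, dip direction 140°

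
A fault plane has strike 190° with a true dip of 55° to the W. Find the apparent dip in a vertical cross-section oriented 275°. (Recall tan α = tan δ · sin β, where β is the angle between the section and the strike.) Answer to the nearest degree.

The section lies 85° from the strike.
tan α = tan 55° × sin 85° = 1.4281 × 0.9962 = 1.4227
α = arctan(1.4227) = 54.90°

55°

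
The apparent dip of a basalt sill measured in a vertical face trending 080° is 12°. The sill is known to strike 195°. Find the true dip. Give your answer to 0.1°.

13.2°

The section is 65° from the strike.
tan(true dip) = tan 12° / sin 65° = 0.2345
δ = arctan(0.2345) = 13.20°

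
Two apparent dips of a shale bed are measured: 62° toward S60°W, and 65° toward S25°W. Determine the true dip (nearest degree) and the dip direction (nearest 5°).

Represent each trace as a vector plunging at its apparent dip toward its trend (east-north-up frame): v₁ = (-0.407, -0.235, -0.883), v₂ = (-0.179, -0.383, -0.906).
The plane normal is n = v₁ × v₂ ∝ (-0.125, -0.211, 0.114).
True dip = arccos(n_z / |n|) = arccos(0.4209) = 65.1°.
The horizontal component of n points toward azimuth atan2(n_x, n_y) = 211°, the dip direction.

true dip 65°, dip direction 210°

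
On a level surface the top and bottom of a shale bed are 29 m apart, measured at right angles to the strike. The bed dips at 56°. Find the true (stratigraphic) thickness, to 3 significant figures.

24.0 m

True thickness t = w · sin(dip) = 29 × sin 56°
t = 29 × 0.8290 = 24.042 m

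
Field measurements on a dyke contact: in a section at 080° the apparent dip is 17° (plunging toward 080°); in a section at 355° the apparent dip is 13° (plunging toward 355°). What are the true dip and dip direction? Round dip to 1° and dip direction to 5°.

true dip 20°, dip direction 045°

Represent each trace as a vector plunging at its apparent dip toward its trend (east-north-up frame): v₁ = (0.942, 0.166, -0.292), v₂ = (-0.085, 0.971, -0.225).
The plane normal is n = v₁ × v₂ ∝ (0.246, 0.237, 0.928).
True dip = arccos(n_z / |n|) = arccos(0.9384) = 20.2°.
The horizontal component of n points toward azimuth atan2(n_x, n_y) = 46°, the dip direction.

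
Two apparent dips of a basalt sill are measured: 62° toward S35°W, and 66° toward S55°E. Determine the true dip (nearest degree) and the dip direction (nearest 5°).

Each apparent-dip line lies in the plane. As unit vectors (x east, y north, z up), v₁ plunges 62°→S35°W and v₂ plunges 66°→S55°E.
n = v₁ × v₂ = (0.145, -0.540, 0.191) (taken with n_z > 0).
True dip = arccos(n_z / |n|) = arccos(0.3231) = 71.2°.
Dip direction = atan2(0.145, -0.540) = 165° (azimuth of n's horizontal projection).

true dip 71°, dip direction 165°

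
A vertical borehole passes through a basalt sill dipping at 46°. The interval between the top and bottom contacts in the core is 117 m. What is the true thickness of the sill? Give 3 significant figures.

81.3 m

True thickness t = h · cos(dip) = 117 × cos 46°
t = 117 × 0.6947 = 81.275 m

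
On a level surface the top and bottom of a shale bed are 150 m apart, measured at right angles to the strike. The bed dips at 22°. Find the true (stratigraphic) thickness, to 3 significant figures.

56.2 m

True thickness t = w · sin(dip) = 150 × sin 22°
t = 150 × 0.3746 = 56.191 m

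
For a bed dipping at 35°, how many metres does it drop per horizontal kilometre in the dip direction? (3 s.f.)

700 m

drop per km = 1000 × tan 35° = 1000 × 0.7002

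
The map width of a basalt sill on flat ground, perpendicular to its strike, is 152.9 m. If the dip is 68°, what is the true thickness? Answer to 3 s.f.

True thickness t = w · sin(dip) = 152.9 × sin 68°
t = 152.9 × 0.9272 = 141.766 m

142 m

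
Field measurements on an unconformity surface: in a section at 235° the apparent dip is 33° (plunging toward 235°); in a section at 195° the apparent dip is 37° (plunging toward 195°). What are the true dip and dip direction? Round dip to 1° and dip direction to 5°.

true dip 37°, dip direction 205°

Each apparent-dip line lies in the plane. As unit vectors (x east, y north, z up), v₁ plunges 33°→235° and v₂ plunges 37°→195°.
The plane normal is n = v₁ × v₂ ∝ (-0.131, -0.301, 0.431).
Dip δ = arctan(|n_h|/n_z) = arctan(0.328/0.431) = 37.3°.
The horizontal component of n points toward azimuth atan2(n_x, n_y) = 203°, the dip direction.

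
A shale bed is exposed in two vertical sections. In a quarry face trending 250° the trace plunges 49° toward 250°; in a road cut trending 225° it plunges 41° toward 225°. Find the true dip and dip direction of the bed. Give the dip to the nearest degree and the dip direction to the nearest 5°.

true dip 51°, dip direction 270°

Each apparent-dip line lies in the plane. As unit vectors (x east, y north, z up), v₁ plunges 49°→250° and v₂ plunges 41°→225°.
n = v₁ × v₂ = (-0.256, -0.002, 0.209) (taken with n_z > 0).
Dip δ = arctan(|n_h|/n_z) = arctan(0.256/0.209) = 50.7°.
Dip direction = atan2(-0.256, -0.002) = 270° (azimuth of n's horizontal projection).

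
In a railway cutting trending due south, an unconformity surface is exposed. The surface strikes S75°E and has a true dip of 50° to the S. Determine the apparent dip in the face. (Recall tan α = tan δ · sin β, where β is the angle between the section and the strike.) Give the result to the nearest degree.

Angle between strike (S75°E) and section (due south): β = 75°.
tan(apparent dip) = tan 50° · sin 75° = 1.1511
α = arctan(1.1511) = 49.02°

49°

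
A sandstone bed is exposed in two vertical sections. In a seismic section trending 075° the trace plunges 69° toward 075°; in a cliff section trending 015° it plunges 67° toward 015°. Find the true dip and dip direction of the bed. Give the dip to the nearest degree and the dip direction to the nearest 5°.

true dip 71°, dip direction 050°

Each apparent-dip line lies in the plane. As unit vectors (x east, y north, z up), v₁ plunges 69°→075° and v₂ plunges 67°→015°.
The plane normal is n = v₁ × v₂ ∝ (0.267, 0.224, 0.121).
True dip = arccos(n_z / |n|) = arccos(0.3285) = 70.8°.
Dip direction = atan2(0.267, 0.224) = 50° (azimuth of n's horizontal projection).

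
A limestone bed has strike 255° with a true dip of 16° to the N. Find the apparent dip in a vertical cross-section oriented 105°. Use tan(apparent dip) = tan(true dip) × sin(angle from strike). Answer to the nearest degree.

The strike is 255° and the section trends 105°; the acute angle between them is β = 30°.
tan α = tan 16° × sin 30° = 0.2867 × 0.5000 = 0.1434
α = arctan(0.1434) = 8.16°

8°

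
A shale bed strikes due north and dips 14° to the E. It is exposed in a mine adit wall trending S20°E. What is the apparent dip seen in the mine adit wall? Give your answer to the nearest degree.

5°

The section lies 20° from the strike.
tan α = tan 14° × sin 20° = 0.2493 × 0.3420 = 0.0853
α = arctan(0.0853) = 4.87°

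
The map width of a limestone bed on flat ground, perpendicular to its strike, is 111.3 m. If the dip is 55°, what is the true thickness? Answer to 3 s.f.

91.2 m

True thickness t = w · sin(dip) = 111.3 × sin 55°
t = 111.3 × 0.8192 = 91.172 m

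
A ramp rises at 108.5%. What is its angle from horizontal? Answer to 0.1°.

tan θ = 108.5/100 = 1.0850
θ = arctan(1.0850) = 47.33°

47.3°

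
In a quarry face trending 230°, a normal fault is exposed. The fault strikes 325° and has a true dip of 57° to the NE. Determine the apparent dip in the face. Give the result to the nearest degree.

57°

Angle between strike (325°) and section (230°): β = 85°.
tan α = tan 57° × sin 85° = 1.5399 × 0.9962 = 1.5340
apparent dip = arctan 1.5340 = 56.90°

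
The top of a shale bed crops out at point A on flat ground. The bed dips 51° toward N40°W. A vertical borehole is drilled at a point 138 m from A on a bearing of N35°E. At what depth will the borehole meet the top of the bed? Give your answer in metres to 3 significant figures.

44.1 m

The hole lies 75° from the dip direction, so the down-dip offset is 138 × cos 75° = 35.72 m.
Depth = down-dip offset × tan(dip) = 35.72 × tan 51° = 35.72 × 1.2349
Depth = 44.11 m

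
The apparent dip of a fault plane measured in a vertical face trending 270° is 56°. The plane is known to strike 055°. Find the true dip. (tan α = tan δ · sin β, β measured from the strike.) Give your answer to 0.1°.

68.8°

The section is 35° from the strike.
tan δ = tan α / sin β = tan 56° / sin 35° = 1.4826 / 0.5736 = 2.5848
true dip = arctan 2.5848 = 68.85°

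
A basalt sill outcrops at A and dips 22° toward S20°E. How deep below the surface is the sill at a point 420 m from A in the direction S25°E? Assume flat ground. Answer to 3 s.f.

169 m

The hole lies 5° from the dip direction, so the down-dip offset is 420 × cos 5° = 418.40 m.
Depth = down-dip offset × tan(dip) = 418.40 × tan 22° = 418.40 × 0.4040
Depth = 169.05 m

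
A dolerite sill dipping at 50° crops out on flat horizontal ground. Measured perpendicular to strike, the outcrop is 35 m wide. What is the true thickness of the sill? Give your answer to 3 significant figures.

26.8 m

True thickness t = w · sin(dip) = 35 × sin 50°
t = 35 × 0.7660 = 26.812 m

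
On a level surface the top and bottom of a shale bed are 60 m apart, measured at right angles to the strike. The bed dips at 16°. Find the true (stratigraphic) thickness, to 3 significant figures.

16.5 m

True thickness t = w · sin(dip) = 60 × sin 16°
t = 60 × 0.2756 = 16.538 m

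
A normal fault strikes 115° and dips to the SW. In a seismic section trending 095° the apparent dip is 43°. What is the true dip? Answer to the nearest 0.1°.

β = acute angle between strike 115° and section 095° = 20°.
tan(true dip) = tan 43° / sin 20° = 2.7265
true dip = arctan 2.7265 = 69.86°

69.9°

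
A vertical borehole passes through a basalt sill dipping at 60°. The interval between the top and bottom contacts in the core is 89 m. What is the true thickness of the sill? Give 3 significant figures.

True thickness t = h · cos(dip) = 89 × cos 60°
t = 89 × 0.5000 = 44.500 m

44.5 m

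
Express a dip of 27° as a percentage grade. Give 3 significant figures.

51.0%

grade % = 100 × tan 27° = 100 × 0.5095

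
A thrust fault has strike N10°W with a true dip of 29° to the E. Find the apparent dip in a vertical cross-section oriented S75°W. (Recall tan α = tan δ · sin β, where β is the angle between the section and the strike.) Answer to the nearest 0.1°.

The section lies 85° from the strike.
tan α = tan 29° × sin 85° = 0.5543 × 0.9962 = 0.5522
α = arctan(0.5522) = 28.91°

28.9°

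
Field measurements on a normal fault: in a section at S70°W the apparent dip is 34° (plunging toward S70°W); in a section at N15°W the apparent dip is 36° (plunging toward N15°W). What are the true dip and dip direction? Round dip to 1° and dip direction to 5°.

true dip 46°, dip direction 300°

Represent each trace as a vector plunging at its apparent dip toward its trend (east-north-up frame): v₁ = (-0.779, -0.284, -0.559), v₂ = (-0.209, 0.781, -0.588).
Cross product v₁ × v₂ gives the pole to the plane: n ∝ (-0.604, 0.341, 0.668).
tan δ = √(n_x²+n_y²)/n_z = 0.693/0.668, so δ = 46.1°.
Dip direction = azimuth of (n_x, n_y) = atan2(-0.604, 0.341) = 299°.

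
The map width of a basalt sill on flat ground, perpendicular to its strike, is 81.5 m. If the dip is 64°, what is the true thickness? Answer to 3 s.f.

True thickness t = w · sin(dip) = 81.5 × sin 64°
t = 81.5 × 0.8988 = 73.252 m

73.3 m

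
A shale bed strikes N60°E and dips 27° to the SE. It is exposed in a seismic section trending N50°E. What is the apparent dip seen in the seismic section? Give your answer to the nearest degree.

The strike is N60°E and the section trends N50°E; the acute angle between them is β = 10°.
tan α = tan 27° × sin 10° = 0.5095 × 0.1736 = 0.0885
apparent dip = arctan 0.0885 = 5.06°

5°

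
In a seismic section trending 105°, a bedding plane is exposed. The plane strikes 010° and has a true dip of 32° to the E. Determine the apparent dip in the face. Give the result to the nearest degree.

32°

The section lies 85° from the strike.
tan α = tan 32° × sin 85° = 0.6249 × 0.9962 = 0.6225
apparent dip = arctan 0.6225 = 31.90°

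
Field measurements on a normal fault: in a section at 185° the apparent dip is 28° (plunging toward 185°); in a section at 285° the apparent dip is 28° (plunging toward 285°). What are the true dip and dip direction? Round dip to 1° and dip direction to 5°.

true dip 40°, dip direction 235°

Represent each trace as a vector plunging at its apparent dip toward its trend (east-north-up frame): v₁ = (-0.077, -0.880, -0.469), v₂ = (-0.853, 0.229, -0.469).
The plane normal is n = v₁ × v₂ ∝ (-0.520, -0.364, 0.768).
Dip δ = arctan(|n_h|/n_z) = arctan(0.635/0.768) = 39.6°.
Dip direction = azimuth of (n_x, n_y) = atan2(-0.520, -0.364) = 235°.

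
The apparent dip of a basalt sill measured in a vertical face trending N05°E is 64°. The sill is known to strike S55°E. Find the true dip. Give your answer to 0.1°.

The section is 60° from the strike.
tan(true dip) = tan 64° / sin 60° = 2.3675
true dip = arctan 2.3675 = 67.10°

67.1°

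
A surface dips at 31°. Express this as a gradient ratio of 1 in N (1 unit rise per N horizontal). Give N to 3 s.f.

1 : N means tan θ = 1/N, so N = 1/tan 31° = 1/0.6009

1 in 1.66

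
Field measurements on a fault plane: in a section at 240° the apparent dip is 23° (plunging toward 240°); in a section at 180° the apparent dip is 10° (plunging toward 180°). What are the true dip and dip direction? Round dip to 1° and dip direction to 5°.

Each apparent-dip line lies in the plane. As unit vectors (x east, y north, z up), v₁ plunges 23°→240° and v₂ plunges 10°→180°.
n = v₁ × v₂ = (-0.305, -0.138, 0.785) (taken with n_z > 0).
True dip = arccos(n_z / |n|) = arccos(0.9198) = 23.1°.
The horizontal component of n points toward azimuth atan2(n_x, n_y) = 246°, the dip direction.

true dip 23°, dip direction 245°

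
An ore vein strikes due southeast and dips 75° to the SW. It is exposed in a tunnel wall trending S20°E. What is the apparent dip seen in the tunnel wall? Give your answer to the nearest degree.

The section lies 25° from the strike.
tan α = tan 75° × sin 25° = 3.7321 × 0.4226 = 1.5772
apparent dip = arctan 1.5772 = 57.62°

58°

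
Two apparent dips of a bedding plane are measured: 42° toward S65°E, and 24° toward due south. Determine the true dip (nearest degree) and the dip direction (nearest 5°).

Each apparent-dip line lies in the plane. As unit vectors (x east, y north, z up), v₁ plunges 42°→S65°E and v₂ plunges 24°→due south.
n = v₁ × v₂ = (0.484, -0.274, 0.615) (taken with n_z > 0).
True dip = arccos(n_z / |n|) = arccos(0.7421) = 42.1°.
Dip direction = atan2(0.484, -0.274) = 120° (azimuth of n's horizontal projection).

true dip 42°, dip direction 120°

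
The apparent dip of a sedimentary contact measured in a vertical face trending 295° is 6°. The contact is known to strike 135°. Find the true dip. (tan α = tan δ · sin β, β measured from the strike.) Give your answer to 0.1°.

17.1°

The section is 20° from the strike.
tan(true dip) = tan 6° / sin 20° = 0.3073
true dip = arctan 0.3073 = 17.08°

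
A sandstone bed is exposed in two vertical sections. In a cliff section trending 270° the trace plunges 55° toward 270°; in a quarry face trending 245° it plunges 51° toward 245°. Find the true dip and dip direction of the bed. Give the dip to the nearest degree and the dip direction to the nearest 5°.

Represent each trace as a vector plunging at its apparent dip toward its trend (east-north-up frame): v₁ = (-0.574, -0.000, -0.819), v₂ = (-0.570, -0.266, -0.777).
Cross product v₁ × v₂ gives the pole to the plane: n ∝ (-0.218, 0.021, 0.153).
True dip = arccos(n_z / |n|) = arccos(0.5717) = 55.1°.
The horizontal component of n points toward azimuth atan2(n_x, n_y) = 276°, the dip direction.

true dip 55°, dip direction 275°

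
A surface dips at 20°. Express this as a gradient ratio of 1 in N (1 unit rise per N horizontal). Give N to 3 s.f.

1 in 2.75

1 : N means tan θ = 1/N, so N = 1/tan 20° = 1/0.3640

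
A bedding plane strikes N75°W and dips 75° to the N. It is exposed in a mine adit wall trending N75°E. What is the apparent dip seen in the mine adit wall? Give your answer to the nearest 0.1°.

The strike is N75°W and the section trends N75°E; the acute angle between them is β = 30°.
tan(apparent dip) = tan 75° · sin 30° = 1.8660
α = arctan(1.8660) = 61.81°

61.8°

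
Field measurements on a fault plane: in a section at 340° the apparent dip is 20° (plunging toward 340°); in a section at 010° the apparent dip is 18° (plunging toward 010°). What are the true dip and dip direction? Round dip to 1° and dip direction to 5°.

The two traces are lines in the plane: v₁ = (sin 340°·cos 20°, cos 340°·cos 20°, −sin 20°), v₂ = (sin 10°·cos 18°, cos 10°·cos 18°, −sin 18°).
Cross product v₁ × v₂ gives the pole to the plane: n ∝ (-0.047, 0.156, 0.447).
tan δ = √(n_x²+n_y²)/n_z = 0.163/0.447, so δ = 20.0°.
Dip direction = azimuth of (n_x, n_y) = atan2(-0.047, 0.156) = 343°.

true dip 20°, dip direction 345°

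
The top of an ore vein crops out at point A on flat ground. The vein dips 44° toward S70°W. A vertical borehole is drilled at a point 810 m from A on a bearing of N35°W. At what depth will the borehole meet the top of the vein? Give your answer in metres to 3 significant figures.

The hole lies 75° from the dip direction, so the down-dip offset is 810 × cos 75° = 209.64 m.
Depth = down-dip offset × tan(dip) = 209.64 × tan 44° = 209.64 × 0.9657
Depth = 202.45 m

202 m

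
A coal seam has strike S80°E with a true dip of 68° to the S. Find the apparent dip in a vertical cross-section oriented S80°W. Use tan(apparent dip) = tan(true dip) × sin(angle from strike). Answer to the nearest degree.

40°

The strike is S80°E and the section trends S80°W; the acute angle between them is β = 20°.
tan(apparent dip) = tan 68° · sin 20° = 0.8465
apparent dip = arctan 0.8465 = 40.25°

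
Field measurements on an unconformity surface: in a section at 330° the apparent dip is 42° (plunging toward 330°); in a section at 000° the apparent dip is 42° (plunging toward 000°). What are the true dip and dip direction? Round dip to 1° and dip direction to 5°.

true dip 43°, dip direction 345°

Represent each trace as a vector plunging at its apparent dip toward its trend (east-north-up frame): v₁ = (-0.372, 0.644, -0.669), v₂ = (0.000, 0.743, -0.669).
n = v₁ × v₂ = (-0.067, 0.249, 0.276) (taken with n_z > 0).
True dip = arccos(n_z / |n|) = arccos(0.7315) = 43.0°.
The horizontal component of n points toward azimuth atan2(n_x, n_y) = 345°, the dip direction.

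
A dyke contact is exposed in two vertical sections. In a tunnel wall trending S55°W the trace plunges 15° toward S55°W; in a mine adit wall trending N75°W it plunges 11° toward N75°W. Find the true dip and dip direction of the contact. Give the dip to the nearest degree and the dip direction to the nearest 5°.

Each apparent-dip line lies in the plane. As unit vectors (x east, y north, z up), v₁ plunges 15°→S55°W and v₂ plunges 11°→N75°W.
n = v₁ × v₂ = (-0.171, -0.094, 0.726) (taken with n_z > 0).
Dip δ = arctan(|n_h|/n_z) = arctan(0.196/0.726) = 15.1°.
The horizontal component of n points toward azimuth atan2(n_x, n_y) = 241°, the dip direction.

true dip 15°, dip direction 240°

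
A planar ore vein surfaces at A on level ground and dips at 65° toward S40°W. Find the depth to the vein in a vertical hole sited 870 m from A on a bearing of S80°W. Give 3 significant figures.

The hole lies 40° from the dip direction, so the down-dip offset is 870 × cos 40° = 666.46 m.
Depth = down-dip offset × tan(dip) = 666.46 × tan 65° = 666.46 × 2.1445
Depth = 1429.23 m

1430 m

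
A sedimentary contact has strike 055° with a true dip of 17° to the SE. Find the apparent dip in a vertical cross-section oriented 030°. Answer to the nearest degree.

7°

Angle between strike (055°) and section (030°): β = 25°.
tan α = tan 17° × sin 25° = 0.3057 × 0.4226 = 0.1292
α = arctan(0.1292) = 7.36°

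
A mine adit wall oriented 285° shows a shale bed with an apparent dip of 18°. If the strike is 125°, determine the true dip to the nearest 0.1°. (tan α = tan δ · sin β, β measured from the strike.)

The section is 20° from the strike.
tan δ = tan α / sin β = tan 18° / sin 20° = 0.3249 / 0.3420 = 0.9500
δ = arctan(0.9500) = 43.53°

43.5°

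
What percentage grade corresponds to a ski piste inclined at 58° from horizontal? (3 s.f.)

grade % = 100 × tan 58° = 100 × 1.6003

160%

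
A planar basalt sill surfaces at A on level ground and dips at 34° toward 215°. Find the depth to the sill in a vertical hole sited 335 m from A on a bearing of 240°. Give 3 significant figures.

205 m

The hole lies 25° from the dip direction, so the down-dip offset is 335 × cos 25° = 303.61 m.
Depth = down-dip offset × tan(dip) = 303.61 × tan 34° = 303.61 × 0.6745
Depth = 204.79 m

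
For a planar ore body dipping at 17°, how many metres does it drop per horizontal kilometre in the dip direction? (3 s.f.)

306 m

drop per km = 1000 × tan 17° = 1000 × 0.3057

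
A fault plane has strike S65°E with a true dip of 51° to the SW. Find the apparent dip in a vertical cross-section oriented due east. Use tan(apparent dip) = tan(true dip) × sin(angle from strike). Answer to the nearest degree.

28°

The strike is S65°E and the section trends due east; the acute angle between them is β = 25°.
tan α = tan 51° × sin 25° = 1.2349 × 0.4226 = 0.5219
α = arctan(0.5219) = 27.56°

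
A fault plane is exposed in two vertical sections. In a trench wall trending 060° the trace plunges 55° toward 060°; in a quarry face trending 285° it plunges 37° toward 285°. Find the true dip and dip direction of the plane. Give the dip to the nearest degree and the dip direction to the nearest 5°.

true dip 71°, dip direction 000°

Each apparent-dip line lies in the plane. As unit vectors (x east, y north, z up), v₁ plunges 55°→060° and v₂ plunges 37°→285°.
The plane normal is n = v₁ × v₂ ∝ (-0.003, 0.931, 0.324).
True dip = arccos(n_z / |n|) = arccos(0.3286) = 70.8°.
Dip direction = azimuth of (n_x, n_y) = atan2(-0.003, 0.931) = 360°.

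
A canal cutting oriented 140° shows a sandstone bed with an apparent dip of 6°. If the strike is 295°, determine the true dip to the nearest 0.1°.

14.0°

β = acute angle between strike 295° and section 140° = 25°.
tan(true dip) = tan 6° / sin 25° = 0.2487
true dip = arctan 0.2487 = 13.97°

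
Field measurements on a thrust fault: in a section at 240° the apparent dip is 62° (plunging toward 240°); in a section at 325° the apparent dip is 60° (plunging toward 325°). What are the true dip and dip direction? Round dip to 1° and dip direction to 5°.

Represent each trace as a vector plunging at its apparent dip toward its trend (east-north-up frame): v₁ = (-0.407, -0.235, -0.883), v₂ = (-0.287, 0.410, -0.866).
Cross product v₁ × v₂ gives the pole to the plane: n ∝ (-0.565, 0.099, 0.234).
tan δ = √(n_x²+n_y²)/n_z = 0.574/0.234, so δ = 67.8°.
The horizontal component of n points toward azimuth atan2(n_x, n_y) = 280°, the dip direction.

true dip 68°, dip direction 280°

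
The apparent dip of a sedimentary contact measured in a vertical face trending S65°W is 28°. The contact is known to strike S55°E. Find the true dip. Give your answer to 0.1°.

The section is 60° from the strike.
tan(true dip) = tan 28° / sin 60° = 0.6140
true dip = arctan 0.6140 = 31.55°

31.5°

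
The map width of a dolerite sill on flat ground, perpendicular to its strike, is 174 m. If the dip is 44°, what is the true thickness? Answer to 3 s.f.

True thickness t = w · sin(dip) = 174 × sin 44°
t = 174 × 0.6947 = 120.871 m

121 m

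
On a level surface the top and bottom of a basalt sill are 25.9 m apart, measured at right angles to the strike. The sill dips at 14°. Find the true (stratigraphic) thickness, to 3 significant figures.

6.27 m

True thickness t = w · sin(dip) = 25.9 × sin 14°
t = 25.9 × 0.2419 = 6.266 m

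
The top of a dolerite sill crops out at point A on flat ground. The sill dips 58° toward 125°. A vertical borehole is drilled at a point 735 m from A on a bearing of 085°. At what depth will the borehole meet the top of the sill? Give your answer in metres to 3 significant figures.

The hole lies 40° from the dip direction, so the down-dip offset is 735 × cos 40° = 563.04 m.
Depth = down-dip offset × tan(dip) = 563.04 × tan 58° = 563.04 × 1.6003
Depth = 901.06 m

901 m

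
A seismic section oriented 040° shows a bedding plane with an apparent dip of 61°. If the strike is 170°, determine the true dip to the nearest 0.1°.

67.0°

The section is 50° from the strike.
tan(true dip) = tan 61° / sin 50° = 2.3550
δ = arctan(2.3550) = 66.99°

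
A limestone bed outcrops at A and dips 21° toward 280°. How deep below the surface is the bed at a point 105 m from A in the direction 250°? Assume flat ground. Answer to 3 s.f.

34.9 m

The hole lies 30° from the dip direction, so the down-dip offset is 105 × cos 30° = 90.93 m.
Depth = down-dip offset × tan(dip) = 90.93 × tan 21° = 90.93 × 0.3839
Depth = 34.91 m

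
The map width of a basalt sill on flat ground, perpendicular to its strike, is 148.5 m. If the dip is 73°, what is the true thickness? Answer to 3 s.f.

142 m

True thickness t = w · sin(dip) = 148.5 × sin 73°
t = 148.5 × 0.9563 = 142.011 m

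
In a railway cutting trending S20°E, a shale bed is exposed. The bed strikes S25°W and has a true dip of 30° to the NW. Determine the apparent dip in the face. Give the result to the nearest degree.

Angle between strike (S25°W) and section (S20°E): β = 45°.
tan α = tan 30° × sin 45° = 0.5774 × 0.7071 = 0.4082
α = arctan(0.4082) = 22.21°

22°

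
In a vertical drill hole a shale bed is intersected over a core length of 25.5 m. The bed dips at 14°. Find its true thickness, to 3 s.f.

24.7 m

True thickness t = h · cos(dip) = 25.5 × cos 14°
t = 25.5 × 0.9703 = 24.743 m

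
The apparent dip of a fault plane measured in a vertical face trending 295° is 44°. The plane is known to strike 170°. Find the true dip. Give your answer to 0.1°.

49.7°

The section is 55° from the strike.
tan δ = tan α / sin β = tan 44° / sin 55° = 0.9657 / 0.8192 = 1.1789
true dip = arctan 1.1789 = 49.69°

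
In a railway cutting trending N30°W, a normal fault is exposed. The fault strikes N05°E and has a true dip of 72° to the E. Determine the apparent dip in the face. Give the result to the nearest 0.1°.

The section lies 35° from the strike.
tan(apparent dip) = tan 72° · sin 35° = 1.7653
apparent dip = arctan 1.7653 = 60.47°

60.5°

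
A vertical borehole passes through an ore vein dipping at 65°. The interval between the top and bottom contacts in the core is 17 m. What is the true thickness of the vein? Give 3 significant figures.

True thickness t = h · cos(dip) = 17 × cos 65°
t = 17 × 0.4226 = 7.185 m

7.18 m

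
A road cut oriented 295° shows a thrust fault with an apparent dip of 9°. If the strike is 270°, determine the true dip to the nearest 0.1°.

20.5°

The section is 25° from the strike.
tan(true dip) = tan 9° / sin 25° = 0.3748
δ = arctan(0.3748) = 20.54°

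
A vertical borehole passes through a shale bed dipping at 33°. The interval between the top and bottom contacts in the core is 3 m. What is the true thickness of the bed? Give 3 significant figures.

2.52 m

True thickness t = h · cos(dip) = 3 × cos 33°
t = 3 × 0.8387 = 2.516 m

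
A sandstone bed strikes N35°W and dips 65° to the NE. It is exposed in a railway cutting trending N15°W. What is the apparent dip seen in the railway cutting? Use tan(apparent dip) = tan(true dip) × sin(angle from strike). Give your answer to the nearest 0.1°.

The section lies 20° from the strike.
tan α = tan 65° × sin 20° = 2.1445 × 0.3420 = 0.7335
α = arctan(0.7335) = 36.26°

36.3°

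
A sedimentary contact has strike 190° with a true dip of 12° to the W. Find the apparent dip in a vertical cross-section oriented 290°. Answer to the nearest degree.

The strike is 190° and the section trends 290°; the acute angle between them is β = 80°.
tan(apparent dip) = tan 12° · sin 80° = 0.2093
apparent dip = arctan 0.2093 = 11.82°

12°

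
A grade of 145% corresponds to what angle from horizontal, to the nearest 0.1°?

tan θ = 145/100 = 1.4500
θ = arctan(1.4500) = 55.41°

55.4°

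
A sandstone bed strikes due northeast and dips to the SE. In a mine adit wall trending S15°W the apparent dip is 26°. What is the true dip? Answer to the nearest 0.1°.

The section is 30° from the strike.
tan(true dip) = tan 26° / sin 30° = 0.9755
true dip = arctan 0.9755 = 44.29°

44.3°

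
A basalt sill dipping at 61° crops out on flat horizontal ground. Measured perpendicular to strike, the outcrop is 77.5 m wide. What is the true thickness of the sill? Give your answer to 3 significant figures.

67.8 m

True thickness t = w · sin(dip) = 77.5 × sin 61°
t = 77.5 × 0.8746 = 67.783 m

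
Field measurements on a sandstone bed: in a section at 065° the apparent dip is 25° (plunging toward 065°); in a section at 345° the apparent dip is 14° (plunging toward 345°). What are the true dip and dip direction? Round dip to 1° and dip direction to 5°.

true dip 26°, dip direction 045°

Each apparent-dip line lies in the plane. As unit vectors (x east, y north, z up), v₁ plunges 25°→065° and v₂ plunges 14°→345°.
Cross product v₁ × v₂ gives the pole to the plane: n ∝ (0.303, 0.305, 0.866).
tan δ = √(n_x²+n_y²)/n_z = 0.430/0.866, so δ = 26.4°.
Dip direction = atan2(0.303, 0.305) = 45° (azimuth of n's horizontal projection).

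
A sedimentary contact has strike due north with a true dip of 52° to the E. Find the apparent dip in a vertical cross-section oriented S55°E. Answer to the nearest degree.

The section lies 55° from the strike.
tan α = tan 52° × sin 55° = 1.2799 × 0.8192 = 1.0485
α = arctan(1.0485) = 46.36°

46°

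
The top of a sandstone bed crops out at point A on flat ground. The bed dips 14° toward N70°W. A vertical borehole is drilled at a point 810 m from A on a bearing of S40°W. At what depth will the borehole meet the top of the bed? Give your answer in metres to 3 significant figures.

69.1 m

The hole lies 70° from the dip direction, so the down-dip offset is 810 × cos 70° = 277.04 m.
Depth = down-dip offset × tan(dip) = 277.04 × tan 14° = 277.04 × 0.2493
Depth = 69.07 m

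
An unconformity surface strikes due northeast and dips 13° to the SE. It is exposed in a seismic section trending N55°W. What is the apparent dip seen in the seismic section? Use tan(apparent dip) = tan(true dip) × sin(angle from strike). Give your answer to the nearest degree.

13°

Angle between strike (due northeast) and section (N55°W): β = 80°.
tan(apparent dip) = tan 13° · sin 80° = 0.2274
apparent dip = arctan 0.2274 = 12.81°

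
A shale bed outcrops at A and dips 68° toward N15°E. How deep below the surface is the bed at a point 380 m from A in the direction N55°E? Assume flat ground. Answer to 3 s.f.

The hole lies 40° from the dip direction, so the down-dip offset is 380 × cos 40° = 291.10 m.
Depth = down-dip offset × tan(dip) = 291.10 × tan 68° = 291.10 × 2.4751
Depth = 720.49 m

720 m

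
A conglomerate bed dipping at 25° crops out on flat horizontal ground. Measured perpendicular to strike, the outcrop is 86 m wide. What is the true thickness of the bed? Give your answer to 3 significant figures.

36.3 m

True thickness t = w · sin(dip) = 86 × sin 25°
t = 86 × 0.4226 = 36.345 m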